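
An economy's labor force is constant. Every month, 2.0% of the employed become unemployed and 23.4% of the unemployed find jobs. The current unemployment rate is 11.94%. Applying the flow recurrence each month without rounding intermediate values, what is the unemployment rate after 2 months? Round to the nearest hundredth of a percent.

Unemployment rate after two months ≈ 10.14%.

With a fixed labor force, u_{t+1} = u_t + s·(1−u_t) − f·u_t = u_t·(1−s−f) + s.
Here 1−s−f = 0.746 and s = 0.020.
u_1 = 0.119400 × 0.746 + 0.020 = 0.109072.
u_2 = 0.109072 × 0.746 + 0.020 = 0.101368.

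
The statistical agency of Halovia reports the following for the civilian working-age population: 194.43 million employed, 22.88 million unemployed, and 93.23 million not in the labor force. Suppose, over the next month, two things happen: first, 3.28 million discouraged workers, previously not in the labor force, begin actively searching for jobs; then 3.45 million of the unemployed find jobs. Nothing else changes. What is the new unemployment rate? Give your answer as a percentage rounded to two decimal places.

New unemployment rate ≈ 10.30%.

Initially, labor force = 194.43 + 22.88 = 217.31 million, so u = 22.88/217.31 = 10.53%.
After the first change, unemployed and labor force both rise by 3.28 → E = 194.43, U = 26.16, labor force = 220.59 million.
After the second change, unemployed falls and employed rises by 3.45; labor force unchanged → E = 197.88, U = 22.71, labor force = 220.59 million.
New unemployment rate = 22.71 / 220.59 = 10.30%.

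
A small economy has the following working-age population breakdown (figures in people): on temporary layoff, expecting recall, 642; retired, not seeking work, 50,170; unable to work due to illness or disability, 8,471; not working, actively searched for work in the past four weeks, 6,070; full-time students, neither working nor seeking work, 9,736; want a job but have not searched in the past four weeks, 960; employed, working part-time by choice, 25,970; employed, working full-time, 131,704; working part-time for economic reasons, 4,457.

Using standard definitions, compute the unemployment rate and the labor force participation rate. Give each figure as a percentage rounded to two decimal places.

Employed = 25,970 + 131,704 + 4,457 = 162,131 (anyone who worked, including part-time for economic reasons, counts as employed).
Unemployed = 642 + 6,070 = 6,712 (jobless and actively searching, or on temporary layoff).
Labor force = 162,131 + 6,712 = 168,843.
Not in labor force = 50,170 + 8,471 + 9,736 + 960 = 69,337 (those not working and not actively searching are outside the labor force — including those who want a job but have given up searching).
Civilian working-age population = 168,843 + 69,337 = 238,180.
Unemployment rate = 6,712 / 168,843 = 3.98%.
Labor force participation rate = 168,843 / 238,180 = 70.89%.

Unemployment rate ≈ 3.98%; labor force participation rate ≈ 70.89%.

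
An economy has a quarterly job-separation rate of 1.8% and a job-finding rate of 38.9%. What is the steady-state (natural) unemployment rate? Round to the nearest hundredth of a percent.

At steady state the flows balance: s·E = f·U, so U/(E+U) = s/(s+f).
u* = 1.8 / (1.8 + 38.9) = 1.8 / 40.70 = 4.42%.

Steady-state unemployment rate ≈ 4.42%.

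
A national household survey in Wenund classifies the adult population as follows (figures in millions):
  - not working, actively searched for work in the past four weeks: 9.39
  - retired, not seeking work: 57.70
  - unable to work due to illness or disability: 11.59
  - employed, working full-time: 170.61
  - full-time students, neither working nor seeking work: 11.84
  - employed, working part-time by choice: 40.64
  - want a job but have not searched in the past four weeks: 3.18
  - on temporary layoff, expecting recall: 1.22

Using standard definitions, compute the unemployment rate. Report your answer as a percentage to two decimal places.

Employed = 170.61 + 40.64 = 211.25 million.
Unemployed = 9.39 + 1.22 = 10.61 million (jobless and actively searching, or on temporary layoff).
Labor force = 211.25 + 10.61 = 221.86 million.
Unemployment rate = 10.61 / 221.86 = 4.78%.

Unemployment rate ≈ 4.78%.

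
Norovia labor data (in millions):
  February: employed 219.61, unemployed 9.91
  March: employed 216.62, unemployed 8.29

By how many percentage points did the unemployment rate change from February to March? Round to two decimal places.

The unemployment rate changed by −0.63 percentage points.

February: labor force = 219.61 + 9.91 = 229.52; u = 9.91/229.52 = 4.32%.
March: labor force = 216.62 + 8.29 = 224.91; u = 8.29/224.91 = 3.69%.
Change = 3.69% − 4.32% = −0.63 pp.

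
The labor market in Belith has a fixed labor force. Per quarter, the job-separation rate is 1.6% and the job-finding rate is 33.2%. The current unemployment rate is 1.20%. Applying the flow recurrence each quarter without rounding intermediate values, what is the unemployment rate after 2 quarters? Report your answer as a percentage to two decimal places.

Unemployment rate after two quarters ≈ 3.15%.

With a fixed labor force, u_{t+1} = u_t + s·(1−u_t) − f·u_t = u_t·(1−s−f) + s.
Here 1−s−f = 0.652 and s = 0.016.
u_1 = 0.012000 × 0.652 + 0.016 = 0.023824.
u_2 = 0.023824 × 0.652 + 0.016 = 0.031533.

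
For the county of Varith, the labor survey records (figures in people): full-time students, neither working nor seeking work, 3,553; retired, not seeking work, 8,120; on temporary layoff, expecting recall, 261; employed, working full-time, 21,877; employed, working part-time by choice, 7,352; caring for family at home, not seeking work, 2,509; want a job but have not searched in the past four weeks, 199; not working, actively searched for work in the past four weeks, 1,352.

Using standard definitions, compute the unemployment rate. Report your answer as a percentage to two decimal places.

Unemployment rate ≈ 5.23%.

Employed = 21,877 + 7,352 = 29,229.
Unemployed = 261 + 1,352 = 1,613 (jobless and actively searching, or on temporary layoff).
Labor force = 29,229 + 1,613 = 30,842.
Unemployment rate = 1,613 / 30,842 = 5.23%.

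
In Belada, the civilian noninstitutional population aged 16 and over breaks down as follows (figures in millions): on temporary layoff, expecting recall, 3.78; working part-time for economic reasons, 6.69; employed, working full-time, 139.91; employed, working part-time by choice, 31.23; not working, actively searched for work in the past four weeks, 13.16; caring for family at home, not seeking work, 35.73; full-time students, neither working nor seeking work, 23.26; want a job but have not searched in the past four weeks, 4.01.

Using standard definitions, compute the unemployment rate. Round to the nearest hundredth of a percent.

Unemployment rate ≈ 8.70%.

Employed = 6.69 + 139.91 + 31.23 = 177.83 million (anyone who worked, including part-time for economic reasons, counts as employed).
Unemployed = 3.78 + 13.16 = 16.94 million (jobless and actively searching, or on temporary layoff).
Labor force = 177.83 + 16.94 = 194.77 million.
Unemployment rate = 16.94 / 194.77 = 8.70%.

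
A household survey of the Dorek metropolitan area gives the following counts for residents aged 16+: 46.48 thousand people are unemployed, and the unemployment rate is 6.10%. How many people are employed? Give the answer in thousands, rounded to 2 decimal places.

About 715.49 thousand are employed.

Labor force = U / u = 46.48 / 0.0610 ≈ 761.97 thousand.
Employed = labor force − unemployed = 761.97 − 46.48 = 715.49 thousand.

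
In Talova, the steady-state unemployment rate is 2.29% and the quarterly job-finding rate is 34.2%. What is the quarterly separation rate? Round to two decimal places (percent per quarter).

From u* = s/(s+f): s = u·f/(1−u).
s = 0.0229 × 34.2 / (1 − 0.0229) = 0.7832 / 0.9771 ≈ 0.80% per quarter.

Separation rate ≈ 0.80% per quarter.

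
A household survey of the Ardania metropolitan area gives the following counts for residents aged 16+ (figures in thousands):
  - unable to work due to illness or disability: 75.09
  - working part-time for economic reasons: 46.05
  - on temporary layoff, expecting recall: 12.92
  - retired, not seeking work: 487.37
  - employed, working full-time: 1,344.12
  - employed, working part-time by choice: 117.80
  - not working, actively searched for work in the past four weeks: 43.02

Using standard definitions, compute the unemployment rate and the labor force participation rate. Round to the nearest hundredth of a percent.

Unemployment rate ≈ 3.58%; labor force participation rate ≈ 73.55%.

Employed = 46.05 + 1,344.12 + 117.80 = 1,507.97 thousand (anyone who worked, including part-time for economic reasons, counts as employed).
Unemployed = 12.92 + 43.02 = 55.94 thousand (jobless and actively searching, or on temporary layoff).
Labor force = 1,507.97 + 55.94 = 1,563.91 thousand.
Not in labor force = 75.09 + 487.37 = 562.46 thousand (those not working and not actively searching are outside the labor force).
Civilian working-age population = 1,563.91 + 562.46 = 2,126.37 thousand.
Unemployment rate = 55.94 / 1,563.91 = 3.58%.
Labor force participation rate = 1,563.91 / 2,126.37 = 73.55%.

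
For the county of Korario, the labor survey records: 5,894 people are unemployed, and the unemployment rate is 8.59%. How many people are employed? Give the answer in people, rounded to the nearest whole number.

Labor force = U / u = 5,894 / 0.0859 ≈ 68,615.
Employed = labor force − unemployed = 68,615 − 5,894 = 62,721.

About 62,721 are employed.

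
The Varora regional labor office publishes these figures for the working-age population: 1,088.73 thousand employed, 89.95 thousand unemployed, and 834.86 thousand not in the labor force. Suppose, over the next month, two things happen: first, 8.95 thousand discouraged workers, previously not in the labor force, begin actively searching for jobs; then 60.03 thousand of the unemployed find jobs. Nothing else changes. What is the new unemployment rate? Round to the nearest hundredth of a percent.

Initially, labor force = 1,088.73 + 89.95 = 1,178.68 thousand, so u = 89.95/1,178.68 = 7.63%.
After the first change, unemployed and labor force both rise by 8.95 → E = 1,088.73, U = 98.90, labor force = 1,187.63 thousand.
After the second change, unemployed falls and employed rises by 60.03; labor force unchanged → E = 1,148.76, U = 38.87, labor force = 1,187.63 thousand.
New unemployment rate = 38.87 / 1,187.63 = 3.27%.

New unemployment rate ≈ 3.27%.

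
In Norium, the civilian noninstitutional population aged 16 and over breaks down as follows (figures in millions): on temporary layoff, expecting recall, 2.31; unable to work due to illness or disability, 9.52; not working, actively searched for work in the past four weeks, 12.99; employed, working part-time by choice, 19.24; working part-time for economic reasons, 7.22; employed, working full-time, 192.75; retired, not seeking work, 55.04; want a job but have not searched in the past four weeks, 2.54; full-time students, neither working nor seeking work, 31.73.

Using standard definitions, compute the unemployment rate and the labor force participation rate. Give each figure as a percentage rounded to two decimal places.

Unemployment rate ≈ 6.52%; labor force participation rate ≈ 70.35%.

Employed = 19.24 + 7.22 + 192.75 = 219.21 million (anyone who worked, including part-time for economic reasons, counts as employed).
Unemployed = 2.31 + 12.99 = 15.30 million (jobless and actively searching, or on temporary layoff).
Labor force = 219.21 + 15.30 = 234.51 million.
Not in labor force = 9.52 + 55.04 + 2.54 + 31.73 = 98.83 million (those not working and not actively searching are outside the labor force — including those who want a job but have given up searching).
Civilian working-age population = 234.51 + 98.83 = 333.34 million.
Unemployment rate = 15.30 / 234.51 = 6.52%.
Labor force participation rate = 234.51 / 333.34 = 70.35%.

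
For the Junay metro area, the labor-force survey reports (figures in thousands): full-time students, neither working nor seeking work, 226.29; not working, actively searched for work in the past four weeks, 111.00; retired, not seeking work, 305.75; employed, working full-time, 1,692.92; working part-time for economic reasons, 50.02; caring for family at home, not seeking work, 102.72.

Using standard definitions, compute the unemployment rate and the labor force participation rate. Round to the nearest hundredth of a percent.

Employed = 1,692.92 + 50.02 = 1,742.94 thousand (anyone who worked, including part-time for economic reasons, counts as employed).
Unemployed = 111.00 thousand.
Labor force = 1,742.94 + 111.00 = 1,853.94 thousand.
Not in labor force = 226.29 + 305.75 + 102.72 = 634.76 thousand (those not working and not actively searching are outside the labor force).
Civilian working-age population = 1,853.94 + 634.76 = 2,488.70 thousand.
Unemployment rate = 111.00 / 1,853.94 = 5.99%.
Labor force participation rate = 1,853.94 / 2,488.70 = 74.49%.

Unemployment rate ≈ 5.99%; labor force participation rate ≈ 74.49%.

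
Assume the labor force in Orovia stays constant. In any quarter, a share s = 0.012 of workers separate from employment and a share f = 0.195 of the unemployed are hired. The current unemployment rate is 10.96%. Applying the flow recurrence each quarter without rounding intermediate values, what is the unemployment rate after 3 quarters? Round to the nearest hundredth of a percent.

With a fixed labor force, u_{t+1} = u_t + s·(1−u_t) − f·u_t = u_t·(1−s−f) + s.
Here 1−s−f = 0.793 and s = 0.012.
u_1 = 0.109600 × 0.793 + 0.012 = 0.098913.
u_2 = 0.098913 × 0.793 + 0.012 = 0.090438.
u_3 = 0.090438 × 0.793 + 0.012 = 0.083717.

Unemployment rate after three quarters ≈ 8.37%.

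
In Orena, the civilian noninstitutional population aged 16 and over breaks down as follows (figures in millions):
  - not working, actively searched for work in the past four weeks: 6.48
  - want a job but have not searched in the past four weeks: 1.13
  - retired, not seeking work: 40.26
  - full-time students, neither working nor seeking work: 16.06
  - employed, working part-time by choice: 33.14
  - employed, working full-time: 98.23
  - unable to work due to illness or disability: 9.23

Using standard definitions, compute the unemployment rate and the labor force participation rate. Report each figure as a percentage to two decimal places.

Employed = 33.14 + 98.23 = 131.37 million.
Unemployed = 6.48 million.
Labor force = 131.37 + 6.48 = 137.85 million.
Not in labor force = 1.13 + 40.26 + 16.06 + 9.23 = 66.68 million (those not working and not actively searching are outside the labor force — including those who want a job but have given up searching).
Civilian working-age population = 137.85 + 66.68 = 204.53 million.
Unemployment rate = 6.48 / 137.85 = 4.70%.
Labor force participation rate = 137.85 / 204.53 = 67.40%.

Unemployment rate ≈ 4.70%; labor force participation rate ≈ 67.40%.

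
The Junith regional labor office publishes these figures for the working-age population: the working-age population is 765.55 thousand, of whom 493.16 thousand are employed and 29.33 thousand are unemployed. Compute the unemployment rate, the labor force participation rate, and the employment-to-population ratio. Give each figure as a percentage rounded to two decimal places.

Labor force = employed + unemployed = 493.16 + 29.33 = 522.49 thousand.
Unemployment rate = 29.33 / 522.49 = 5.61%.
Labor force participation rate = 522.49 / 765.55 = 68.25%.
Employment-population ratio = 493.16 / 765.55 = 64.42%.

Unemployment rate ≈ 5.61%; labor force participation rate ≈ 68.25%; employment-population ratio ≈ 64.42%.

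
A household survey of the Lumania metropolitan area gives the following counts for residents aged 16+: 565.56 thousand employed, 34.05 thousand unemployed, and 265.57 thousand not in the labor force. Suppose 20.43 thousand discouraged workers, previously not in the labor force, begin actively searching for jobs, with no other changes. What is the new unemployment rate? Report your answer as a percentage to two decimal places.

Initially, labor force = 565.56 + 34.05 = 599.61 thousand, so u = 34.05/599.61 = 5.68%.
After the change, unemployed and labor force both rise by 20.43 → E = 565.56, U = 54.48, labor force = 620.04 thousand.
New unemployment rate = 54.48 / 620.04 = 8.79%.

New unemployment rate ≈ 8.79%.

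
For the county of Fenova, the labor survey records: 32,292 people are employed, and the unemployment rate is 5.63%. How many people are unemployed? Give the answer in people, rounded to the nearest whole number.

About 1,927 are unemployed.

Let U be the number unemployed. The labor force is E + U, and U/(E+U) = 0.0563.
So U = 0.0563 × 32,292 / (1 − 0.0563) = 1818.04 / 0.9437 ≈ 1,927.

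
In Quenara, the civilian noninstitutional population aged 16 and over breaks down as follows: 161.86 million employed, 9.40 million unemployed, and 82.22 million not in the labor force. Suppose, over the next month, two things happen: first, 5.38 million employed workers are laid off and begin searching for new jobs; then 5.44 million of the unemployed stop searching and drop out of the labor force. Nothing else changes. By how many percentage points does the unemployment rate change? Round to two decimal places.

Initially, labor force = 161.86 + 9.40 = 171.26 million, so u = 9.40/171.26 = 5.49%.
After the first change, employed falls and unemployed rises by 5.38; labor force unchanged → E = 156.48, U = 14.78, labor force = 171.26 million.
After the second change, unemployed and labor force both fall by 5.44 → E = 156.48, U = 9.34, labor force = 165.82 million.
New unemployment rate = 9.34 / 165.82 = 5.63%.
Change = 5.63% − 5.49% = +0.14 percentage points.

The unemployment rate changes by +0.14 percentage points.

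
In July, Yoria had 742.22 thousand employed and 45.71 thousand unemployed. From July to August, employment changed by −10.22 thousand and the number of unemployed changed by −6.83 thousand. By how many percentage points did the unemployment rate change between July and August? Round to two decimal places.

The unemployment rate changed by −0.76 percentage points.

July: labor force = 742.22 + 45.71 = 787.93; u = 45.71/787.93 = 5.80%.
August: labor force = 732.00 + 38.88 = 770.88; u = 38.88/770.88 = 5.04%.
Change = 5.04% − 5.80% = −0.76 pp.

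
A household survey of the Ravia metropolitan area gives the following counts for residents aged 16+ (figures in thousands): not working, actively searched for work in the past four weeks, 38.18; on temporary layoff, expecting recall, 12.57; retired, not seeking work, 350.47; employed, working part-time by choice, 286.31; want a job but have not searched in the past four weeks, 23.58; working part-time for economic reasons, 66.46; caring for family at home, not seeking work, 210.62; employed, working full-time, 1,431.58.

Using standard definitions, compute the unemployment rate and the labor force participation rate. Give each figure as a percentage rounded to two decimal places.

Employed = 286.31 + 66.46 + 1,431.58 = 1,784.35 thousand (anyone who worked, including part-time for economic reasons, counts as employed).
Unemployed = 38.18 + 12.57 = 50.75 thousand (jobless and actively searching, or on temporary layoff).
Labor force = 1,784.35 + 50.75 = 1,835.10 thousand.
Not in labor force = 350.47 + 23.58 + 210.62 = 584.67 thousand (those not working and not actively searching are outside the labor force — including those who want a job but have given up searching).
Civilian working-age population = 1,835.10 + 584.67 = 2,419.77 thousand.
Unemployment rate = 50.75 / 1,835.10 = 2.77%.
Labor force participation rate = 1,835.10 / 2,419.77 = 75.84%.

Unemployment rate ≈ 2.77%; labor force participation rate ≈ 75.84%.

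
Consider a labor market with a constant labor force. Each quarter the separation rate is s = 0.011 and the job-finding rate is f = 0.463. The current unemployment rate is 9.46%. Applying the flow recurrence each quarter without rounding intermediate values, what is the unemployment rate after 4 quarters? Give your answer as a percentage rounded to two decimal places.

With a fixed labor force, u_{t+1} = u_t + s·(1−u_t) − f·u_t = u_t·(1−s−f) + s.
Here 1−s−f = 0.526 and s = 0.011.
u_1 = 0.094600 × 0.526 + 0.011 = 0.060760.
u_2 = 0.060760 × 0.526 + 0.011 = 0.042960.
u_3 = 0.042960 × 0.526 + 0.011 = 0.033597.
u_4 = 0.033597 × 0.526 + 0.011 = 0.028672.

Unemployment rate after four quarters ≈ 2.87%.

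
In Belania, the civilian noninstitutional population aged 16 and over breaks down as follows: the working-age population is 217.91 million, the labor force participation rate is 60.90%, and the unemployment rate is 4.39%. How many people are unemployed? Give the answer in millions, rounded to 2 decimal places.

About 5.83 million are unemployed.

Labor force = 0.6090 × 217.91 = 132.71 million.
Unemployed = 0.0439 × 132.71 ≈ 5.83 million.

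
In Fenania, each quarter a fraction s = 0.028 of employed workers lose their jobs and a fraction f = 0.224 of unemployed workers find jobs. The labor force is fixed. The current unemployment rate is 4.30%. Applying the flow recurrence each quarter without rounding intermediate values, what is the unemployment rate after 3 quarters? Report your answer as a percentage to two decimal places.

With a fixed labor force, u_{t+1} = u_t + s·(1−u_t) − f·u_t = u_t·(1−s−f) + s.
Here 1−s−f = 0.748 and s = 0.028.
u_1 = 0.043000 × 0.748 + 0.028 = 0.060164.
u_2 = 0.060164 × 0.748 + 0.028 = 0.073003.
u_3 = 0.073003 × 0.748 + 0.028 = 0.082606.

Unemployment rate after three quarters ≈ 8.26%.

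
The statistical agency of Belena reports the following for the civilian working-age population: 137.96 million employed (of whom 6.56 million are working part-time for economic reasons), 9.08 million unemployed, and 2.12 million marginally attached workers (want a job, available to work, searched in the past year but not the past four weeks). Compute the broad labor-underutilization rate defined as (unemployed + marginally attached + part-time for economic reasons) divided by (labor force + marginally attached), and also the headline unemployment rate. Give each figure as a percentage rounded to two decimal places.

Labor force = 137.96 + 9.08 = 147.04 million.
Numerator = 9.08 + 2.12 + 6.56 = 17.76 million.
Denominator = 147.04 + 2.12 = 149.16 million.
Broad rate = 17.76 / 149.16 = 11.91%.
Headline unemployment rate = 9.08 / 147.04 = 6.18%.

Broad underutilization rate ≈ 11.91%; headline unemployment rate ≈ 6.18%.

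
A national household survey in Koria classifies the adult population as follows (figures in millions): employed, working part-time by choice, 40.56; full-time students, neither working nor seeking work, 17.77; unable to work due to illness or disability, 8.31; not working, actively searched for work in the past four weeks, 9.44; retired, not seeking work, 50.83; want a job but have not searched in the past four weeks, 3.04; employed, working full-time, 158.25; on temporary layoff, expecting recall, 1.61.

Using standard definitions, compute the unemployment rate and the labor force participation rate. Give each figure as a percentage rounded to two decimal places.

Employed = 40.56 + 158.25 = 198.81 million.
Unemployed = 9.44 + 1.61 = 11.05 million (jobless and actively searching, or on temporary layoff).
Labor force = 198.81 + 11.05 = 209.86 million.
Not in labor force = 17.77 + 8.31 + 50.83 + 3.04 = 79.95 million (those not working and not actively searching are outside the labor force — including those who want a job but have given up searching).
Civilian working-age population = 209.86 + 79.95 = 289.81 million.
Unemployment rate = 11.05 / 209.86 = 5.27%.
Labor force participation rate = 209.86 / 289.81 = 72.41%.

Unemployment rate ≈ 5.27%; labor force participation rate ≈ 72.41%.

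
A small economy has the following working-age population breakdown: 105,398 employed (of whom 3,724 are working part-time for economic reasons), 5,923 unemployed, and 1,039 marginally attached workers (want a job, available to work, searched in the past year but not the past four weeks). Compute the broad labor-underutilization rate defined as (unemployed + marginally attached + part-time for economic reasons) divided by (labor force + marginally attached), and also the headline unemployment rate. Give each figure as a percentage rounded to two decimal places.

Broad underutilization rate ≈ 9.51%; headline unemployment rate ≈ 5.32%.

Labor force = 105,398 + 5,923 = 111,321.
Numerator = 5,923 + 1,039 + 3,724 = 10,686.
Denominator = 111,321 + 1,039 = 112,360.
Broad rate = 10,686 / 112,360 = 9.51%.
Headline unemployment rate = 5,923 / 111,321 = 5.32%.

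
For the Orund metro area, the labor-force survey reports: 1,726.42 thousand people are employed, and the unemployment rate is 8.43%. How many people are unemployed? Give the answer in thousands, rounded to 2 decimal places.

Let U be the number unemployed. The labor force is E + U, and U/(E+U) = 0.0843.
So U = 0.0843 × 1,726.42 / (1 − 0.0843) = 145.5372 / 0.9157 ≈ 158.94 thousand.

About 158.94 thousand are unemployed.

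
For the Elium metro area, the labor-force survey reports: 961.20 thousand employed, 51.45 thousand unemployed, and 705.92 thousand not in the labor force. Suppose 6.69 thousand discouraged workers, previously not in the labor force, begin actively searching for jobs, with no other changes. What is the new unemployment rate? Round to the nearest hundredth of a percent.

Initially, labor force = 961.20 + 51.45 = 1,012.65 thousand, so u = 51.45/1,012.65 = 5.08%.
After the change, unemployed and labor force both rise by 6.69 → E = 961.20, U = 58.14, labor force = 1,019.34 thousand.
New unemployment rate = 58.14 / 1,019.34 = 5.70%.

New unemployment rate ≈ 5.70%.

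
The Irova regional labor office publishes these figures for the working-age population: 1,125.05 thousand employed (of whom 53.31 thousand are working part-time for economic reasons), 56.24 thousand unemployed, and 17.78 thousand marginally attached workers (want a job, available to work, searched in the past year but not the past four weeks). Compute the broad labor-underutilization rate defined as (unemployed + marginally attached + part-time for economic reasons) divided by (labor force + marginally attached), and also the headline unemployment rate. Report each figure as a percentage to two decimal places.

Labor force = 1,125.05 + 56.24 = 1,181.29 thousand.
Numerator = 56.24 + 17.78 + 53.31 = 127.33 thousand.
Denominator = 1,181.29 + 17.78 = 1,199.07 thousand.
Broad rate = 127.33 / 1,199.07 = 10.62%.
Headline unemployment rate = 56.24 / 1,181.29 = 4.76%.

Broad underutilization rate ≈ 10.62%; headline unemployment rate ≈ 4.76%.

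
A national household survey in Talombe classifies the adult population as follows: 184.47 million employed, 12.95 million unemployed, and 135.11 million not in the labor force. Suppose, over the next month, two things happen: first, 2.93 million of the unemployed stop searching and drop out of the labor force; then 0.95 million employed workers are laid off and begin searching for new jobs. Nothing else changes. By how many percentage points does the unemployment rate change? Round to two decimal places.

Initially, labor force = 184.47 + 12.95 = 197.42 million, so u = 12.95/197.42 = 6.56%.
After the first change, unemployed and labor force both fall by 2.93 → E = 184.47, U = 10.02, labor force = 194.49 million.
After the second change, employed falls and unemployed rises by 0.95; labor force unchanged → E = 183.52, U = 10.97, labor force = 194.49 million.
New unemployment rate = 10.97 / 194.49 = 5.64%.
Change = 5.64% − 6.56% = −0.92 percentage points.

The unemployment rate changes by −0.92 percentage points.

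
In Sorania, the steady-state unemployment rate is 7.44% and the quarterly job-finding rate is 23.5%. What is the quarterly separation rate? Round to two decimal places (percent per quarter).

From u* = s/(s+f): s = u·f/(1−u).
s = 0.0744 × 23.5 / (1 − 0.0744) = 1.7484 / 0.9256 ≈ 1.89% per quarter.

Separation rate ≈ 1.89% per quarter.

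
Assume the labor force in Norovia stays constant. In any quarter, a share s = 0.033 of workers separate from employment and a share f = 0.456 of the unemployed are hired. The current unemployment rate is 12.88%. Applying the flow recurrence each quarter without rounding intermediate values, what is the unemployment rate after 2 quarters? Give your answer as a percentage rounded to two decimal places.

Unemployment rate after two quarters ≈ 8.35%.

With a fixed labor force, u_{t+1} = u_t + s·(1−u_t) − f·u_t = u_t·(1−s−f) + s.
Here 1−s−f = 0.511 and s = 0.033.
u_1 = 0.128800 × 0.511 + 0.033 = 0.098817.
u_2 = 0.098817 × 0.511 + 0.033 = 0.083495.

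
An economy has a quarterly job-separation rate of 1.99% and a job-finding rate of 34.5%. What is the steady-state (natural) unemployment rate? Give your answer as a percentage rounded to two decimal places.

At steady state the flows balance: s·E = f·U, so U/(E+U) = s/(s+f).
u* = 1.99 / (1.99 + 34.5) = 1.99 / 36.49 = 5.45%.

Steady-state unemployment rate ≈ 5.45%.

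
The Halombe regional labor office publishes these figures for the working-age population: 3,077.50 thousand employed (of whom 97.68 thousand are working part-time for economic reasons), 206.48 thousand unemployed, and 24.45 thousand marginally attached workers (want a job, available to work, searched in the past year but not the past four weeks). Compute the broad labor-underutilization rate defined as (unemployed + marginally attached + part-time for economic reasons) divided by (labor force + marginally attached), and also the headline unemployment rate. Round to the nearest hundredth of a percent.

Broad underutilization rate ≈ 9.93%; headline unemployment rate ≈ 6.29%.

Labor force = 3,077.50 + 206.48 = 3,283.98 thousand.
Numerator = 206.48 + 24.45 + 97.68 = 328.61 thousand.
Denominator = 3,283.98 + 24.45 = 3,308.43 thousand.
Broad rate = 328.61 / 3,308.43 = 9.93%.
Headline unemployment rate = 206.48 / 3,283.98 = 6.29%.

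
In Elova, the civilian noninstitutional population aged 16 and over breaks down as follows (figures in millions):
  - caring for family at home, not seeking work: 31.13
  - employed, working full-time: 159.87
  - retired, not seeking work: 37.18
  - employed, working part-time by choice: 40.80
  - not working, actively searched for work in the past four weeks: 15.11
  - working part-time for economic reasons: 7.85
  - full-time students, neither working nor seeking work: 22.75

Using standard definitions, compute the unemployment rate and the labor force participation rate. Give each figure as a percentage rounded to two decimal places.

Unemployment rate ≈ 6.76%; labor force participation rate ≈ 71.06%.

Employed = 159.87 + 40.80 + 7.85 = 208.52 million (anyone who worked, including part-time for economic reasons, counts as employed).
Unemployed = 15.11 million.
Labor force = 208.52 + 15.11 = 223.63 million.
Not in labor force = 31.13 + 37.18 + 22.75 = 91.06 million (those not working and not actively searching are outside the labor force).
Civilian working-age population = 223.63 + 91.06 = 314.69 million.
Unemployment rate = 15.11 / 223.63 = 6.76%.
Labor force participation rate = 223.63 / 314.69 = 71.06%.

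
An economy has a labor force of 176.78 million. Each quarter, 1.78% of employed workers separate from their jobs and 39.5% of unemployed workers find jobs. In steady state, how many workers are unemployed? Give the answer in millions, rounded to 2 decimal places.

Steady-state unemployment rate u* = s/(s+f) = 1.78/(1.78+39.5) = 0.043120.
Unemployed = u* × labor force = 0.043120 × 176.78 ≈ 7.62 million.

About 7.62 million are unemployed in steady state.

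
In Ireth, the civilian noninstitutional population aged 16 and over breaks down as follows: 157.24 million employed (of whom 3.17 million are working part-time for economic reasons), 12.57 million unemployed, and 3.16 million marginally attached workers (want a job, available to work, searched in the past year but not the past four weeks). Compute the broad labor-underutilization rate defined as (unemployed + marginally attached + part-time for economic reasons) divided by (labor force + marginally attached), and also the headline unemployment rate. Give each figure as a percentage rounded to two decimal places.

Broad underutilization rate ≈ 10.93%; headline unemployment rate ≈ 7.40%.

Labor force = 157.24 + 12.57 = 169.81 million.
Numerator = 12.57 + 3.16 + 3.17 = 18.90 million.
Denominator = 169.81 + 3.16 = 172.97 million.
Broad rate = 18.90 / 172.97 = 10.93%.
Headline unemployment rate = 12.57 / 169.81 = 7.40%.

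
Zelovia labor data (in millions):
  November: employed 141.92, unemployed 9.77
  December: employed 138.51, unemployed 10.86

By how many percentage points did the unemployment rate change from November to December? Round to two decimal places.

The unemployment rate changed by +0.83 percentage points.

November: labor force = 141.92 + 9.77 = 151.69; u = 9.77/151.69 = 6.44%.
December: labor force = 138.51 + 10.86 = 149.37; u = 10.86/149.37 = 7.27%.
Change = 7.27% − 6.44% = +0.83 pp.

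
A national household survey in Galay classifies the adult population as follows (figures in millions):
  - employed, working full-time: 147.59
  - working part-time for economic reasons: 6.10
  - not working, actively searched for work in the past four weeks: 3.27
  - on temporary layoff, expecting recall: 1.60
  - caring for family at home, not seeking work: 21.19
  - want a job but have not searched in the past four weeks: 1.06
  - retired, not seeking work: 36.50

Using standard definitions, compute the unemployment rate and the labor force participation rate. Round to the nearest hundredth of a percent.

Unemployment rate ≈ 3.07%; labor force participation rate ≈ 72.96%.

Employed = 147.59 + 6.10 = 153.69 million (anyone who worked, including part-time for economic reasons, counts as employed).
Unemployed = 3.27 + 1.60 = 4.87 million (jobless and actively searching, or on temporary layoff).
Labor force = 153.69 + 4.87 = 158.56 million.
Not in labor force = 21.19 + 1.06 + 36.50 = 58.75 million (those not working and not actively searching are outside the labor force — including those who want a job but have given up searching).
Civilian working-age population = 158.56 + 58.75 = 217.31 million.
Unemployment rate = 4.87 / 158.56 = 3.07%.
Labor force participation rate = 158.56 / 217.31 = 72.96%.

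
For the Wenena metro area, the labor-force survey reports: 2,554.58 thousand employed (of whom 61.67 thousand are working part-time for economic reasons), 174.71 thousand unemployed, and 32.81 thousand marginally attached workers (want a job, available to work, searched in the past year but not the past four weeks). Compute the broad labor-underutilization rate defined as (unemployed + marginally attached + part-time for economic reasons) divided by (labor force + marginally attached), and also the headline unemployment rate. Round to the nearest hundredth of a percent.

Broad underutilization rate ≈ 9.75%; headline unemployment rate ≈ 6.40%.

Labor force = 2,554.58 + 174.71 = 2,729.29 thousand.
Numerator = 174.71 + 32.81 + 61.67 = 269.19 thousand.
Denominator = 2,729.29 + 32.81 = 2,762.10 thousand.
Broad rate = 269.19 / 2,762.10 = 9.75%.
Headline unemployment rate = 174.71 / 2,729.29 = 6.40%.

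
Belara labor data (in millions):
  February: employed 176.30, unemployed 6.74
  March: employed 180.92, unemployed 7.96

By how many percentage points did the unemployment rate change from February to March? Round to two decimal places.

February: labor force = 176.30 + 6.74 = 183.04; u = 6.74/183.04 = 3.68%.
March: labor force = 180.92 + 7.96 = 188.88; u = 7.96/188.88 = 4.21%.
Change = 4.21% − 3.68% = +0.53 pp.

The unemployment rate changed by +0.53 percentage points.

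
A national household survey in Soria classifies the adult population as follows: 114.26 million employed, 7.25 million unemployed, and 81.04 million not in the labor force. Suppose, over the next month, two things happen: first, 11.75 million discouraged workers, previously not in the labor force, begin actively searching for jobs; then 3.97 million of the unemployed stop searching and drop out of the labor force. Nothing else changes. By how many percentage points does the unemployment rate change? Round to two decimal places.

The unemployment rate changes by +5.66 percentage points.

Initially, labor force = 114.26 + 7.25 = 121.51 million, so u = 7.25/121.51 = 5.97%.
After the first change, unemployed and labor force both rise by 11.75 → E = 114.26, U = 19.00, labor force = 133.26 million.
After the second change, unemployed and labor force both fall by 3.97 → E = 114.26, U = 15.03, labor force = 129.29 million.
New unemployment rate = 15.03 / 129.29 = 11.63%.
Change = 11.63% − 5.97% = +5.66 percentage points.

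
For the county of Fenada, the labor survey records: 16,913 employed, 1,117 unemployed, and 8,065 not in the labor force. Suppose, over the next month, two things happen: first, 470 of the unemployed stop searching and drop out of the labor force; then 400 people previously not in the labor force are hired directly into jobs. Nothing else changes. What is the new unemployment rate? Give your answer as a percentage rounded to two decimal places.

New unemployment rate ≈ 3.60%.

Initially, labor force = 16,913 + 1,117 = 18,030, so u = 1,117/18,030 = 6.20%.
After the first change, unemployed and labor force both fall by 470 → E = 16,913, U = 647, labor force = 17,560.
After the second change, employed and labor force both rise by 400; unemployed unchanged → E = 17,313, U = 647, labor force = 17,960.
New unemployment rate = 647 / 17,960 = 3.60%.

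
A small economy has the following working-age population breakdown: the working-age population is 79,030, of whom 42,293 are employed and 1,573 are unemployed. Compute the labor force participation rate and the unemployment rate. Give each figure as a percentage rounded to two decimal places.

Labor force participation rate ≈ 55.51%; unemployment rate ≈ 3.59%.

Labor force = employed + unemployed = 42,293 + 1,573 = 43,866.
Unemployment rate = 1,573 / 43,866 = 3.59%.
Labor force participation rate = 43,866 / 79,030 = 55.51%.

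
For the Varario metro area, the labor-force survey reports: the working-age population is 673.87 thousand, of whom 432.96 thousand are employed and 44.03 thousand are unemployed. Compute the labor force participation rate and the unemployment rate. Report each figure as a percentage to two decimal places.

Labor force = employed + unemployed = 432.96 + 44.03 = 476.99 thousand.
Unemployment rate = 44.03 / 476.99 = 9.23%.
Labor force participation rate = 476.99 / 673.87 = 70.78%.

Labor force participation rate ≈ 70.78%; unemployment rate ≈ 9.23%.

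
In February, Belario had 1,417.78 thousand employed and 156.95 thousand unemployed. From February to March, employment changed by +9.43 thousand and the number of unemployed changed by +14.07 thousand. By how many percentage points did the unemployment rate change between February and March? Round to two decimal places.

February: labor force = 1,417.78 + 156.95 = 1,574.73; u = 156.95/1,574.73 = 9.97%.
March: labor force = 1,427.21 + 171.02 = 1,598.23; u = 171.02/1,598.23 = 10.70%.
Change = 10.70% − 9.97% = +0.73 pp.

The unemployment rate changed by +0.73 percentage points.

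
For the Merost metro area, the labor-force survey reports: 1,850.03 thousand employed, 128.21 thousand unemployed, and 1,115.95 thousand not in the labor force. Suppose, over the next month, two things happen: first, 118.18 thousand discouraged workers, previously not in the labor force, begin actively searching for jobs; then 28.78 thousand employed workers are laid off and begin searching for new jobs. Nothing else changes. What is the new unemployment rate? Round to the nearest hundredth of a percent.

Initially, labor force = 1,850.03 + 128.21 = 1,978.24 thousand, so u = 128.21/1,978.24 = 6.48%.
After the first change, unemployed and labor force both rise by 118.18 → E = 1,850.03, U = 246.39, labor force = 2,096.42 thousand.
After the second change, employed falls and unemployed rises by 28.78; labor force unchanged → E = 1,821.25, U = 275.17, labor force = 2,096.42 thousand.
New unemployment rate = 275.17 / 2,096.42 = 13.13%.

New unemployment rate ≈ 13.13%.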